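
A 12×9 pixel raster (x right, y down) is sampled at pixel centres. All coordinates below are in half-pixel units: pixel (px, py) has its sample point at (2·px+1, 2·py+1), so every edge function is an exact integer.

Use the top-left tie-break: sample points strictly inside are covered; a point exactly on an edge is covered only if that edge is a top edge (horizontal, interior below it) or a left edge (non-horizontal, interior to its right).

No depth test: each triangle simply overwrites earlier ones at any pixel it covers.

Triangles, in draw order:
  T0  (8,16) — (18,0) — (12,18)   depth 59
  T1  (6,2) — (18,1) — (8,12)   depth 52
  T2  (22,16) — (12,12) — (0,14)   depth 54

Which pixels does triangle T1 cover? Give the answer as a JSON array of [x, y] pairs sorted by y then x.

T0:
  2·area = 84
  edge (8, 16)→(18, 0): d=(10,-16) top-left  bias=+0
  edge (18, 0)→(12, 18): d=(-6,18) right/bottom  bias=-1
  edge (12, 18)→(8, 16): d=(-4,-2) top-left  bias=+0
    (8,1)@(17, 3): e=[14,0,70] → .  [on edge]
    (7,2)@(15, 5): e=[2,24,58] → X
    (8,2)@(17, 5): e=[34,-12,62] → .
    (7,3)@(15, 7): e=[22,12,50] → X
    (8,3)@(17, 7): e=[54,-24,54] → .
    (6,4)@(13, 9): e=[10,36,38] → X
    (7,4)@(15, 9): e=[42,0,42] → .  [on edge]
    (6,5)@(13, 11): e=[30,24,30] → X
    (7,5)@(15, 11): e=[62,-12,34] → .
    (5,6)@(11, 13): e=[18,48,18] → X
    (7,6)@(15, 13): e=[82,-24,26] → .
    (4,7)@(9, 15): e=[6,72,6] → X
    (6,7)@(13, 15): e=[70,0,14] → .  [on edge]
  covered (9 px):
    . . . . . . . . . . . .
    . . . . . . . . . . . .
    . . . . . . . X . . . .
    . . . . . . . X . . . .
    . . . . . . X . . . . .
    . . . . . . X . . . . .
    . . . . . X X . . . . .
    . . . . X X . . . . . .
    . . . . . X . . . . . .
T1:
  2·area = 122
  edge (6, 2)→(18, 1): d=(12,-1) top-left  bias=+0
  edge (18, 1)→(8, 12): d=(-10,11) right/bottom  bias=-1
  edge (8, 12)→(6, 2): d=(-2,-10) top-left  bias=+0
    (3,1)@(7, 3): e=[13,101,8] → X
    (4,1)@(9, 3): e=[15,79,28] → X
    (5,1)@(11, 3): e=[17,57,48] → X
    (6,1)@(13, 3): e=[19,35,68] → X
    (7,1)@(15, 3): e=[21,13,88] → X
    (8,1)@(17, 3): e=[23,-9,108] → .
    (3,2)@(7, 5): e=[37,81,4] → X
    (7,2)@(15, 5): e=[45,-7,84] → .
    (3,3)@(7, 7): e=[61,61,0] → X  [on edge]
    (6,3)@(13, 7): e=[67,-5,60] → .
    (3,4)@(7, 9): e=[85,41,-4] → .
    (4,4)@(9, 9): e=[87,19,16] → X
    (4,8)@(9, 17): e=[183,-61,0] → .  [on edge]
  covered (13 px):
    . . . . . . . . . . . .
    . . . X X X X X . . . .
    . . . X X X X . . . . .
    . . . X X X . . . . . .
    . . . . X . . . . . . .
    . . . . . . . . . . . .
    . . . . . . . . . . . .
    . . . . . . . . . . . .
    . . . . . . . . . . . .
T2:
  2·area = 68  (B↔C swapped to make it positive)
  edge (22, 16)→(0, 14): d=(-22,-2) top-left  bias=+0
  edge (0, 14)→(12, 12): d=(12,-2) top-left  bias=+0
  edge (12, 12)→(22, 16): d=(10,4) right/bottom  bias=-1
    (3,6)@(7, 13): e=[36,2,30] → X
    (4,6)@(9, 13): e=[40,6,22] → X
    (5,6)@(11, 13): e=[44,10,14] → X
    (6,6)@(13, 13): e=[48,14,6] → X
    (7,6)@(15, 13): e=[52,18,-2] → .
    (3,7)@(7, 15): e=[-8,26,50] → .
    (4,7)@(9, 15): e=[-4,30,42] → .
    (5,7)@(11, 15): e=[0,34,34] → X  [on edge]
    (7,7)@(15, 15): e=[8,42,18] → X
    (8,7)@(17, 15): e=[12,46,10] → X
    (9,7)@(19, 15): e=[16,50,2] → X
    (10,7)@(21, 15): e=[20,54,-6] → .
  covered (9 px):
    . . . . . . . . . . . .
    . . . . . . . . . . . .
    . . . . . . . . . . . .
    . . . . . . . . . . . .
    . . . . . . . . . . . .
    . . . . . . . . . . . .
    . . . X X X X . . . . .
    . . . . . X X X X X . .
    . . . . . . . . . . . .

Answer: [[3,1],[4,1],[5,1],[6,1],[7,1],[3,2],[4,2],[5,2],[6,2],[3,3],[4,3],[5,3],[4,4]]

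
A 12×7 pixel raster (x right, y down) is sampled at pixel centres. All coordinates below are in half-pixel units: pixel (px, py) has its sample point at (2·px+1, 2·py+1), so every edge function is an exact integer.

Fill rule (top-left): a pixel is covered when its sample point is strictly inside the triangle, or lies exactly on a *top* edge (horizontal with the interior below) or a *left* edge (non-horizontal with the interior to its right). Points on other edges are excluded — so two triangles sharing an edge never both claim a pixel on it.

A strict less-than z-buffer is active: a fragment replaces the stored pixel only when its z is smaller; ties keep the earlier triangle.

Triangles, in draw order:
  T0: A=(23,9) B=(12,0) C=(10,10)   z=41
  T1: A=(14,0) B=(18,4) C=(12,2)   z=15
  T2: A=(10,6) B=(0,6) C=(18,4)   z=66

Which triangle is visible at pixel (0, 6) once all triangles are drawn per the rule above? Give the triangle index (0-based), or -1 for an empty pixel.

T0:
  2·area = 128  (B↔C swapped to make it positive)
  edge (23, 9)→(10, 10): d=(-13,1) right/bottom  bias=-1
  edge (10, 10)→(12, 0): d=(2,-10) top-left  bias=+0
  edge (12, 0)→(23, 9): d=(11,9) right/bottom  bias=-1
    (6,0)@(13, 1): e=[114,12,2] → #
    (7,0)@(15, 1): e=[112,32,-16] → ·
    (6,1)@(13, 3): e=[88,16,24] → #
    (7,1)@(15, 3): e=[86,36,6] → #
    (8,1)@(17, 3): e=[84,56,-12] → ·
    (5,2)@(11, 5): e=[64,0,64] → #  [on edge]
    (8,2)@(17, 5): e=[58,60,10] → #
    (9,2)@(19, 5): e=[56,80,-8] → ·
    (5,3)@(11, 7): e=[38,4,86] → #
    (9,3)@(19, 7): e=[30,84,14] → #
    (10,3)@(21, 7): e=[28,104,-4] → ·
    (5,4)@(11, 9): e=[12,8,108] → #
    (11,4)@(23, 9): e=[0,128,0] → ·  [on edge]
  covered (18 px):
    · · · · · · # · · · · ·
    · · · · · · # # · · · ·
    · · · · · # # # # · · ·
    · · · · · # # # # # · ·
    · · · · · # # # # # # ·
    · · · · · · · · · · · ·
    · · · · · · · · · · · ·
T1:
  2·area = 16
  edge (14, 0)→(18, 4): d=(4,4) right/bottom  bias=-1
  edge (18, 4)→(12, 2): d=(-6,-2) top-left  bias=+0
  edge (12, 2)→(14, 0): d=(2,-2) top-left  bias=+0
    (4,0)@(9, 1): e=[24,0,-8] → ·  [on edge]
    (6,0)@(13, 1): e=[8,8,0] → #  [on edge]
    (7,0)@(15, 1): e=[0,12,4] → ·  [on edge]
    (5,1)@(11, 3): e=[24,-8,0] → ·  [on edge]
    (6,1)@(13, 3): e=[16,-4,4] → ·
    (7,1)@(15, 3): e=[8,0,8] → #  [on edge]
    (8,1)@(17, 3): e=[0,4,12] → ·  [on edge]
    (4,2)@(9, 5): e=[40,-24,0] → ·  [on edge]
    (7,2)@(15, 5): e=[16,-12,12] → ·
    (9,2)@(19, 5): e=[0,-4,20] → ·  [on edge]
    (10,2)@(21, 5): e=[-8,0,24] → ·  [on edge]
    (3,3)@(7, 7): e=[56,-40,0] → ·  [on edge]
    (10,3)@(21, 7): e=[0,-12,28] → ·  [on edge]
    (2,4)@(5, 9): e=[72,-56,0] → ·  [on edge]
    (11,4)@(23, 9): e=[0,-20,36] → ·  [on edge]
    (1,5)@(3, 11): e=[88,-72,0] → ·  [on edge]
    (0,6)@(1, 13): e=[104,-88,0] → ·  [on edge]
  covered (2 px):
    · · · · · · # · · · · ·
    · · · · · · · # · · · ·
    · · · · · · · · · · · ·
    · · · · · · · · · · · ·
    · · · · · · · · · · · ·
    · · · · · · · · · · · ·
    · · · · · · · · · · · ·
T2:
  2·area = 20
  edge (10, 6)→(0, 6): d=(-10,0) right/bottom  bias=-1
  edge (0, 6)→(18, 4): d=(18,-2) top-left  bias=+0
  edge (18, 4)→(10, 6): d=(-8,2) right/bottom  bias=-1
    (4,2)@(9, 5): e=[10,0,10] → #  [on edge]
    (5,2)@(11, 5): e=[10,4,6] → #
    (6,2)@(13, 5): e=[10,8,2] → #
    (7,2)@(15, 5): e=[10,12,-2] → ·
    (4,3)@(9, 7): e=[-10,36,-6] → ·
    (5,3)@(11, 7): e=[-10,40,-10] → ·
    (6,3)@(13, 7): e=[-10,44,-14] → ·
  covered (3 px):
    · · · · · · · · · · · ·
    · · · · · · · · · · · ·
    · · · · # # # · · · · ·
    · · · · · · · · · · · ·
    · · · · · · · · · · · ·
    · · · · · · · · · · · ·
    · · · · · · · · · · · ·

Z-buffer (winner per pixel, '.' = empty):
  . . . . . . 1 . . . . .
  . . . . . . 0 1 . . . .
  . . . . 2 0 0 0 0 . . .
  . . . . . 0 0 0 0 0 . .
  . . . . . 0 0 0 0 0 0 .
  . . . . . . . . . . . .
  . . . . . . . . . . . .

Result: -1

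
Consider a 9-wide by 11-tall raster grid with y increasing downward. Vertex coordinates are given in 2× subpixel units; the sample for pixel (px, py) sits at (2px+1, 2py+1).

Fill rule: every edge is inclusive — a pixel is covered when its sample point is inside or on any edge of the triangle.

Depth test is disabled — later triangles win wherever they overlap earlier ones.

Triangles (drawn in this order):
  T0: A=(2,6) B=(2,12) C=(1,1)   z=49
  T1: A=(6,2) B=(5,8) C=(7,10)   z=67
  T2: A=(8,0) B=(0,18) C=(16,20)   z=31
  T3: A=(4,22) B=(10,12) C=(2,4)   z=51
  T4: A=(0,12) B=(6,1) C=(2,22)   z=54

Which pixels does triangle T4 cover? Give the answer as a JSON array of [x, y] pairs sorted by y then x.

T0:
  2·area = 6
  edge (2, 6)→(2, 12): d=(0,6) inclusive
  edge (2, 12)→(1, 1): d=(-1,-11) inclusive
  edge (1, 1)→(2, 6): d=(1,5) inclusive
    (0,0)@(1, 1): e=[6,0,0] → #  [on edge]
    (1,0)@(3, 1): e=[-6,22,-10] → ·
    (0,1)@(1, 3): e=[6,-2,2] → ·
    (1,5)@(3, 11): e=[-6,12,0] → ·  [on edge]
    (2,10)@(5, 21): e=[-18,24,0] → ·  [on edge]
  covered (1 px):
    # · · · · · · · ·
    · · · · · · · · ·
    · · · · · · · · ·
    · · · · · · · · ·
    · · · · · · · · ·
    · · · · · · · · ·
    · · · · · · · · ·
    · · · · · · · · ·
    · · · · · · · · ·
    · · · · · · · · ·
    · · · · · · · · ·
T1:
  2·area = 14  (B↔C swapped to make it positive)
  edge (6, 2)→(7, 10): d=(1,8) inclusive
  edge (7, 10)→(5, 8): d=(-2,-2) inclusive
  edge (5, 8)→(6, 2): d=(1,-6) inclusive
  covered (0 px):
    · · · · · · · · ·
    · · · · · · · · ·
    · · · · · · · · ·
    · · · · · · · · ·
    · · · · · · · · ·
    · · · · · · · · ·
    · · · · · · · · ·
    · · · · · · · · ·
    · · · · · · · · ·
    · · · · · · · · ·
    · · · · · · · · ·
T2:
  2·area = 304  (B↔C swapped to make it positive)
  edge (8, 0)→(16, 20): d=(8,20) inclusive
  edge (16, 20)→(0, 18): d=(-16,-2) inclusive
  edge (0, 18)→(8, 0): d=(8,-18) inclusive
    (3,1)@(7, 3): e=[44,254,6] → #
    (4,1)@(9, 3): e=[4,258,42] → #
    (5,1)@(11, 3): e=[-36,262,78] → ·
    (3,2)@(7, 5): e=[60,222,22] → #
    (5,2)@(11, 5): e=[-20,230,94] → ·
    (2,3)@(5, 7): e=[116,186,2] → #
    (5,3)@(11, 7): e=[-4,198,110] → ·
    (2,4)@(5, 9): e=[132,154,18] → #
    (5,4)@(11, 9): e=[12,166,126] → #
    (6,4)@(13, 9): e=[-28,170,162] → ·
    (2,5)@(5, 11): e=[148,122,34] → #
    (6,5)@(13, 11): e=[-12,138,178] → ·
  covered (38 px):
    · · · · · · · · ·
    · · · # # · · · ·
    · · · # # · · · ·
    · · # # # · · · ·
    · · # # # # · · ·
    · · # # # # · · ·
    · # # # # # # · ·
    · # # # # # # · ·
    # # # # # # # · ·
    · · · · # # # # ·
    · · · · · · · · ·
T3:
  2·area = 128  (B↔C swapped to make it positive)
  edge (4, 22)→(2, 4): d=(-2,-18) inclusive
  edge (2, 4)→(10, 12): d=(8,8) inclusive
  edge (10, 12)→(4, 22): d=(-6,10) inclusive
    (0,1)@(1, 3): e=[-16,0,144] → ·  [on edge]
    (1,2)@(3, 5): e=[16,0,112] → #  [on edge]
    (2,2)@(5, 5): e=[52,-16,92] → ·
    (1,3)@(3, 7): e=[12,16,100] → #
    (2,3)@(5, 7): e=[48,0,80] → #  [on edge]
    (3,3)@(7, 7): e=[84,-16,60] → ·
    (6,3)@(13, 7): e=[192,-64,0] → ·  [on edge]
    (1,4)@(3, 9): e=[8,32,88] → #
    (3,4)@(7, 9): e=[80,0,48] → #  [on edge]
    (4,4)@(9, 9): e=[116,-16,28] → ·
    (1,5)@(3, 11): e=[4,48,76] → #
    (4,5)@(9, 11): e=[112,0,16] → #  [on edge]
    (1,6)@(3, 13): e=[0,64,64] → #  [on edge]
    (5,6)@(11, 13): e=[144,0,-16] → ·  [on edge]
    (6,7)@(13, 15): e=[176,0,-48] → ·  [on edge]
    (3,8)@(7, 17): e=[64,64,0] → #  [on edge]
    (7,8)@(15, 17): e=[208,0,-80] → ·  [on edge]
    (8,9)@(17, 19): e=[240,0,-112] → ·  [on edge]
  covered (19 px):
    · · · · · · · · ·
    · · · · · · · · ·
    · # · · · · · · ·
    · # # · · · · · ·
    · # # # · · · · ·
    · # # # # · · · ·
    · # # # # · · · ·
    · · # # · · · · ·
    · · # # · · · · ·
    · · # · · · · · ·
    · · · · · · · · ·
T4:
  2·area = 82
  edge (0, 12)→(6, 1): d=(6,-11) inclusive
  edge (6, 1)→(2, 22): d=(-4,21) inclusive
  edge (2, 22)→(0, 12): d=(-2,-10) inclusive
    (2,1)@(5, 3): e=[1,13,68] → #
    (3,1)@(7, 3): e=[23,-29,88] → ·
    (2,2)@(5, 5): e=[13,5,64] → #
    (3,2)@(7, 5): e=[35,-37,84] → ·
    (1,3)@(3, 7): e=[3,39,40] → #
    (2,3)@(5, 7): e=[25,-3,60] → ·
    (1,4)@(3, 9): e=[15,31,36] → #
    (2,4)@(5, 9): e=[37,-11,56] → ·
    (0,5)@(1, 11): e=[5,65,12] → #
    (2,5)@(5, 11): e=[49,-19,52] → ·
    (0,6)@(1, 13): e=[17,57,8] → #
    (2,6)@(5, 13): e=[61,-27,48] → ·
    (0,8)@(1, 17): e=[41,41,0] → #  [on edge]
  covered (11 px):
    · · · · · · · · ·
    · · # · · · · · ·
    · · # · · · · · ·
    · # · · · · · · ·
    · # · · · · · · ·
    # # · · · · · · ·
    # # · · · · · · ·
    # # · · · · · · ·
    # · · · · · · · ·
    · · · · · · · · ·
    · · · · · · · · ·

Final: [[2,1],[2,2],[1,3],[1,4],[0,5],[1,5],[0,6],[1,6],[0,7],[1,7],[0,8]]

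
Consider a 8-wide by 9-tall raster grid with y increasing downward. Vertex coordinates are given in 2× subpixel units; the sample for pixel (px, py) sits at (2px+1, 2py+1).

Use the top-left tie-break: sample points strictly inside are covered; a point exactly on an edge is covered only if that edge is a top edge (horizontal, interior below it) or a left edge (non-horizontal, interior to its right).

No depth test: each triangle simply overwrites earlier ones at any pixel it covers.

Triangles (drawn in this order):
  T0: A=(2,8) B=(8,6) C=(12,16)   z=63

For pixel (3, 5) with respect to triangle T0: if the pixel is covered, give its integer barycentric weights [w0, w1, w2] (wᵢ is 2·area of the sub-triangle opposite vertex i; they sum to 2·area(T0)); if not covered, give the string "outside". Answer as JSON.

T0:
  2·area = 68
  edge (2, 8)→(8, 6): d=(6,-2) top-left  bias=+0
  edge (8, 6)→(12, 16): d=(4,10) right/bottom  bias=-1
  edge (12, 16)→(2, 8): d=(-10,-8) top-left  bias=+0
    (5,2)@(11, 5): e=[0,-34,102] → ·  [on edge]
    (2,3)@(5, 7): e=[0,34,34] → #  [on edge]
    (3,3)@(7, 7): e=[4,14,50] → #
    (4,3)@(9, 7): e=[8,-6,66] → ·
    (2,4)@(5, 9): e=[12,42,14] → #
    (4,4)@(9, 9): e=[20,2,46] → #
    (5,4)@(11, 9): e=[24,-18,62] → ·
    (2,5)@(5, 11): e=[24,50,-6] → ·
    (3,5)@(7, 11): e=[28,30,10] → #
    (5,5)@(11, 11): e=[36,-10,42] → ·
    (3,6)@(7, 13): e=[40,38,-10] → ·
    (4,6)@(9, 13): e=[44,18,6] → #
  covered (9 px):
    · · · · · · · ·
    · · · · · · · ·
    · · · · · · · ·
    · · # # · · · ·
    · · # # # · · ·
    · · · # # · · ·
    · · · · # · · ·
    · · · · · # · ·
    · · · · · · · ·

Result: [30,10,28]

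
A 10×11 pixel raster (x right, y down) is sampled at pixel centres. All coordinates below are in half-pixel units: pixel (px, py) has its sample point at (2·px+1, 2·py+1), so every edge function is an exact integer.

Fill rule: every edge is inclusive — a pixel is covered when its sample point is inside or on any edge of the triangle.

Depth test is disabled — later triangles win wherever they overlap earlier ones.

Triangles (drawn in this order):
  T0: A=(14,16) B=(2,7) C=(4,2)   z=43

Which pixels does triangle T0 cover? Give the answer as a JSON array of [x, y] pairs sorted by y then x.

T0:
  2·area = 78
  edge (14, 16)→(2, 7): d=(-12,-9) inclusive
  edge (2, 7)→(4, 2): d=(2,-5) inclusive
  edge (4, 2)→(14, 16): d=(10,14) inclusive
    (1,2)@(3, 5): e=[33,1,44] → █
    (2,2)@(5, 5): e=[51,11,16] → █
    (3,2)@(7, 5): e=[69,21,-12] → ·
    (1,3)@(3, 7): e=[9,5,64] → █
    (3,3)@(7, 7): e=[45,25,8] → █
    (4,3)@(9, 7): e=[63,35,-20] → ·
    (1,4)@(3, 9): e=[-15,9,84] → ·
    (2,4)@(5, 9): e=[3,19,56] → █
    (4,4)@(9, 9): e=[39,39,0] → █  [on edge]
    (5,4)@(11, 9): e=[57,49,-28] → ·
    (2,5)@(5, 11): e=[-21,23,76] → ·
    (3,5)@(7, 11): e=[-3,33,48] → ·
  covered (11 px):
    · · · · · · · · · ·
    · · · · · · · · · ·
    · █ █ · · · · · · ·
    · █ █ █ · · · · · ·
    · · █ █ █ · · · · ·
    · · · · █ · · · · ·
    · · · · · █ · · · ·
    · · · · · · █ · · ·
    · · · · · · · · · ·
    · · · · · · · · · ·
    · · · · · · · · · ·

Result: [[1,2],[2,2],[1,3],[2,3],[3,3],[2,4],[3,4],[4,4],[4,5],[5,6],[6,7]]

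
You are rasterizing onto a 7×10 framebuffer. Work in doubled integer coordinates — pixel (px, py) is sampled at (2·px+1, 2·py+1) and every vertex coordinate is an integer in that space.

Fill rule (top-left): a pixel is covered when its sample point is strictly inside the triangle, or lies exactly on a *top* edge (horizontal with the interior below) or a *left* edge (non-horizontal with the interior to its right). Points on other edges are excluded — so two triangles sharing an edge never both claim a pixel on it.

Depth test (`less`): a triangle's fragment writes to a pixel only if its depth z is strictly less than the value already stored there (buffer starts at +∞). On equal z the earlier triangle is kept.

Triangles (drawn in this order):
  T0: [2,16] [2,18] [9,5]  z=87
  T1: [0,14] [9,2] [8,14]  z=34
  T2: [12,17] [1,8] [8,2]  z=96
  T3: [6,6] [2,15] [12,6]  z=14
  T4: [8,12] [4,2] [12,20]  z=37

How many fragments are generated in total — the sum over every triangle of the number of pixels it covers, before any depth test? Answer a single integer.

T0:
  2·area = 14  (B↔C swapped to make it positive)
  edge (2, 16)→(9, 5): d=(7,-11) top-left  bias=+0
  edge (9, 5)→(2, 18): d=(-7,13) right/bottom  bias=-1
  edge (2, 18)→(2, 16): d=(0,-2) top-left  bias=+0
    (4,2)@(9, 5): e=[0,0,14] → ·  [on edge]
    (1,7)@(3, 15): e=[4,8,2] → █
    (2,7)@(5, 15): e=[26,-18,6] → ·
    (1,8)@(3, 17): e=[18,-6,2] → ·
  covered (1 px):
    · · · · · · ·
    · · · · · · ·
    · · · · · · ·
    · · · · · · ·
    · · · · · · ·
    · · · · · · ·
    · · · · · · ·
    · █ · · · · ·
    · · · · · · ·
    · · · · · · ·
T1:
  2·area = 96
  edge (0, 14)→(9, 2): d=(9,-12) top-left  bias=+0
  edge (9, 2)→(8, 14): d=(-1,12) right/bottom  bias=-1
  edge (8, 14)→(0, 14): d=(-8,0) right/bottom  bias=-1
    (3,2)@(7, 5): e=[3,21,72] → █
    (4,2)@(9, 5): e=[27,-3,72] → ·
    (3,3)@(7, 7): e=[21,19,56] → █
    (4,3)@(9, 7): e=[45,-5,56] → ·
    (2,4)@(5, 9): e=[15,41,40] → █
    (4,4)@(9, 9): e=[63,-7,40] → ·
    (1,5)@(3, 11): e=[9,63,24] → █
    (4,5)@(9, 11): e=[81,-9,24] → ·
    (0,6)@(1, 13): e=[3,85,8] → █
    (4,6)@(9, 13): e=[99,-11,8] → ·
    (0,7)@(1, 15): e=[21,83,-8] → ·
    (1,7)@(3, 15): e=[45,59,-8] → ·
  covered (11 px):
    · · · · · · ·
    · · · · · · ·
    · · · █ · · ·
    · · · █ · · ·
    · · █ █ · · ·
    · █ █ █ · · ·
    █ █ █ █ · · ·
    · · · · · · ·
    · · · · · · ·
    · · · · · · ·
T2:
  2·area = 129
  edge (12, 17)→(1, 8): d=(-11,-9) top-left  bias=+0
  edge (1, 8)→(8, 2): d=(7,-6) top-left  bias=+0
  edge (8, 2)→(12, 17): d=(4,15) right/bottom  bias=-1
    (3,1)@(7, 3): e=[109,1,19] → █
    (4,1)@(9, 3): e=[127,13,-11] → ·
    (2,2)@(5, 5): e=[69,3,57] → █
    (4,2)@(9, 5): e=[105,27,-3] → ·
    (1,3)@(3, 7): e=[29,5,95] → █
    (4,3)@(9, 7): e=[83,41,5] → █
    (5,3)@(11, 7): e=[101,53,-25] → ·
    (1,4)@(3, 9): e=[7,19,103] → █
    (5,4)@(11, 9): e=[79,67,-17] → ·
    (1,5)@(3, 11): e=[-15,33,111] → ·
    (2,5)@(5, 11): e=[3,45,81] → █
    (5,5)@(11, 11): e=[57,81,-9] → ·
  covered (16 px):
    · · · · · · ·
    · · · █ · · ·
    · · █ █ · · ·
    · █ █ █ █ · ·
    · █ █ █ █ · ·
    · · █ █ █ · ·
    · · · · █ · ·
    · · · · · █ ·
    · · · · · · ·
    · · · · · · ·
T3:
  2·area = 54  (B↔C swapped to make it positive)
  edge (6, 6)→(12, 6): d=(6,0) top-left  bias=+0
  edge (12, 6)→(2, 15): d=(-10,9) right/bottom  bias=-1
  edge (2, 15)→(6, 6): d=(4,-9) top-left  bias=+0
    (3,3)@(7, 7): e=[6,35,13] → █
    (4,3)@(9, 7): e=[6,17,31] → █
    (5,3)@(11, 7): e=[6,-1,49] → ·
    (2,4)@(5, 9): e=[18,33,3] → █
    (4,4)@(9, 9): e=[18,-3,39] → ·
    (2,5)@(5, 11): e=[30,13,11] → █
    (3,5)@(7, 11): e=[30,-5,29] → ·
    (1,6)@(3, 13): e=[42,11,1] → █
    (2,6)@(5, 13): e=[42,-7,19] → ·
    (1,7)@(3, 15): e=[54,-9,9] → ·
  covered (6 px):
    · · · · · · ·
    · · · · · · ·
    · · · · · · ·
    · · · █ █ · ·
    · · █ █ · · ·
    · · █ · · · ·
    · █ · · · · ·
    · · · · · · ·
    · · · · · · ·
    · · · · · · ·
T4:
  2·area = 8
  edge (8, 12)→(4, 2): d=(-4,-10) top-left  bias=+0
  edge (4, 2)→(12, 20): d=(8,18) right/bottom  bias=-1
  edge (12, 20)→(8, 12): d=(-4,-8) top-left  bias=+0
    (3,4)@(7, 9): e=[2,2,4] → █
    (4,4)@(9, 9): e=[22,-34,20] → ·
    (3,5)@(7, 11): e=[-6,18,-4] → ·
  covered (1 px):
    · · · · · · ·
    · · · · · · ·
    · · · · · · ·
    · · · · · · ·
    · · · █ · · ·
    · · · · · · ·
    · · · · · · ·
    · · · · · · ·
    · · · · · · ·
    · · · · · · ·

Result: 35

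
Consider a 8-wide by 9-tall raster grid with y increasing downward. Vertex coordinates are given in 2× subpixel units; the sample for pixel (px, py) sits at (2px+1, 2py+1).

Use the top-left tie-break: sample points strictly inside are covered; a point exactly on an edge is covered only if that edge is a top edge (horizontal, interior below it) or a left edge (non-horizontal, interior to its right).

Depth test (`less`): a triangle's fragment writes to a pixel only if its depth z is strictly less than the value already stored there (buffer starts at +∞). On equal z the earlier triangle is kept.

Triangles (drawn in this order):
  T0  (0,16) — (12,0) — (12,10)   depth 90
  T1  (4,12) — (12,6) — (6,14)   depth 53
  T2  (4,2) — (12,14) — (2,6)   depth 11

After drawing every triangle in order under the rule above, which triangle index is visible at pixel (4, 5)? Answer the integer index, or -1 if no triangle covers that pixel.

T0:
  2·area = 120
  edge (0, 16)→(12, 0): d=(12,-16) top-left  bias=+0
  edge (12, 0)→(12, 10): d=(0,10) right/bottom  bias=-1
  edge (12, 10)→(0, 16): d=(-12,6) right/bottom  bias=-1
    (5,1)@(11, 3): e=[20,10,90] → █
    (6,1)@(13, 3): e=[52,-10,78] → ·
    (4,2)@(9, 5): e=[12,30,78] → █
    (6,2)@(13, 5): e=[76,-10,54] → ·
    (3,3)@(7, 7): e=[4,50,66] → █
    (6,3)@(13, 7): e=[100,-10,30] → ·
    (3,4)@(7, 9): e=[28,50,42] → █
    (6,4)@(13, 9): e=[124,-10,6] → ·
    (2,5)@(5, 11): e=[20,70,30] → █
    (5,5)@(11, 11): e=[116,10,-6] → ·
    (1,6)@(3, 13): e=[12,90,18] → █
    (3,6)@(7, 13): e=[76,50,-6] → ·
  covered (15 px):
    · · · · · · · ·
    · · · · · █ · ·
    · · · · █ █ · ·
    · · · █ █ █ · ·
    · · · █ █ █ · ·
    · · █ █ █ · · ·
    · █ █ · · · · ·
    █ · · · · · · ·
    · · · · · · · ·
T1:
  2·area = 28
  edge (4, 12)→(12, 6): d=(8,-6) top-left  bias=+0
  edge (12, 6)→(6, 14): d=(-6,8) right/bottom  bias=-1
  edge (6, 14)→(4, 12): d=(-2,-2) top-left  bias=+0
    (5,3)@(11, 7): e=[2,2,24] → █
    (6,3)@(13, 7): e=[14,-14,28] → ·
    (0,4)@(1, 9): e=[-42,70,0] → ·  [on edge]
    (4,4)@(9, 9): e=[6,6,16] → █
    (5,4)@(11, 9): e=[18,-10,20] → ·
    (1,5)@(3, 11): e=[-14,42,0] → ·  [on edge]
    (3,5)@(7, 11): e=[10,10,8] → █
    (4,5)@(9, 11): e=[22,-6,12] → ·
    (2,6)@(5, 13): e=[14,14,0] → █  [on edge]
    (3,6)@(7, 13): e=[26,-2,4] → ·
    (2,7)@(5, 15): e=[30,2,-4] → ·
    (3,7)@(7, 15): e=[42,-14,0] → ·  [on edge]
    (4,8)@(9, 17): e=[70,-42,0] → ·  [on edge]
  covered (4 px):
    · · · · · · · ·
    · · · · · · · ·
    · · · · · · · ·
    · · · · · █ · ·
    · · · · █ · · ·
    · · · █ · · · ·
    · · █ · · · · ·
    · · · · · · · ·
    · · · · · · · ·
T2:
  2·area = 56
  edge (4, 2)→(12, 14): d=(8,12) right/bottom  bias=-1
  edge (12, 14)→(2, 6): d=(-10,-8) top-left  bias=+0
  edge (2, 6)→(4, 2): d=(2,-4) top-left  bias=+0
    (1,2)@(3, 5): e=[36,18,2] → █
    (2,2)@(5, 5): e=[12,34,10] → █
    (3,2)@(7, 5): e=[-12,50,18] → ·
    (1,3)@(3, 7): e=[52,-2,6] → ·
    (2,3)@(5, 7): e=[28,14,14] → █
    (3,3)@(7, 7): e=[4,30,22] → █
    (4,3)@(9, 7): e=[-20,46,30] → ·
    (2,4)@(5, 9): e=[44,-6,18] → ·
    (3,4)@(7, 9): e=[20,10,26] → █
    (4,4)@(9, 9): e=[-4,26,34] → ·
    (3,5)@(7, 11): e=[36,-10,30] → ·
    (4,5)@(9, 11): e=[12,6,38] → █
  covered (7 px):
    · · · · · · · ·
    · · · · · · · ·
    · █ █ · · · · ·
    · · █ █ · · · ·
    · · · █ · · · ·
    · · · · █ · · ·
    · · · · · █ · ·
    · · · · · · · ·
    · · · · · · · ·

Z-buffer (winner per pixel, '.' = empty):
  . . . . . . . .
  . . . . . 0 . .
  . 2 2 . 0 0 . .
  . . 2 2 0 1 . .
  . . . 2 1 0 . .
  . . 0 1 2 . . .
  . 0 1 . . 2 . .
  0 . . . . . . .
  . . . . . . . .

Final: 2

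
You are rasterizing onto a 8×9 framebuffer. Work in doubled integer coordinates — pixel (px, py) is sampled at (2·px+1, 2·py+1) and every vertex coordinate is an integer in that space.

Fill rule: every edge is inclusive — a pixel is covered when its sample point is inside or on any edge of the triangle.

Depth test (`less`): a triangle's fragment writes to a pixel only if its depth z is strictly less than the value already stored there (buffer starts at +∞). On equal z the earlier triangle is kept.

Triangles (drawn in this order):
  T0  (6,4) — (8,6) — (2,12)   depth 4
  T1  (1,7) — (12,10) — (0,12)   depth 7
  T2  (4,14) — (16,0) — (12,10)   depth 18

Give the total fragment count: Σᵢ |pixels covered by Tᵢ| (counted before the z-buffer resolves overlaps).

T0:
  2·area = 24
  edge (6, 4)→(8, 6): d=(2,2) inclusive
  edge (8, 6)→(2, 12): d=(-6,6) inclusive
  edge (2, 12)→(6, 4): d=(4,-8) inclusive
    (1,0)@(3, 1): e=[0,60,-36] → .  [on edge]
    (6,0)@(13, 1): e=[-20,0,44] → .  [on edge]
    (2,1)@(5, 3): e=[0,36,-12] → .  [on edge]
    (5,1)@(11, 3): e=[-12,0,36] → .  [on edge]
    (3,2)@(7, 5): e=[0,12,12] → X  [on edge]
    (4,2)@(9, 5): e=[-4,0,28] → .  [on edge]
    (2,3)@(5, 7): e=[8,12,4] → X
    (3,3)@(7, 7): e=[4,0,20] → X  [on edge]
    (4,3)@(9, 7): e=[0,-12,36] → .  [on edge]
    (2,4)@(5, 9): e=[12,0,12] → X  [on edge]
    (3,4)@(7, 9): e=[8,-12,28] → .
    (5,4)@(11, 9): e=[0,-36,60] → .  [on edge]
    (1,5)@(3, 11): e=[20,0,4] → X  [on edge]
    (6,5)@(13, 11): e=[0,-60,84] → .  [on edge]
    (0,6)@(1, 13): e=[28,0,-4] → .  [on edge]
    (7,6)@(15, 13): e=[0,-84,108] → .  [on edge]
  covered (5 px):
    . . . . . . . .
    . . . . . . . .
    . . . X . . . .
    . . X X . . . .
    . . X . . . . .
    . X . . . . . .
    . . . . . . . .
    . . . . . . . .
    . . . . . . . .
T1:
  2·area = 58
  edge (1, 7)→(12, 10): d=(11,3) inclusive
  edge (12, 10)→(0, 12): d=(-12,2) inclusive
  edge (0, 12)→(1, 7): d=(1,-5) inclusive
    (0,3)@(1, 7): e=[0,58,0] → X  [on edge]
    (1,3)@(3, 7): e=[-6,54,10] → .
    (0,4)@(1, 9): e=[22,34,2] → X
    (1,4)@(3, 9): e=[16,30,12] → X
    (2,4)@(5, 9): e=[10,26,22] → X
    (3,4)@(7, 9): e=[4,22,32] → X
    (4,4)@(9, 9): e=[-2,18,42] → .
    (0,5)@(1, 11): e=[44,10,4] → X
    (3,5)@(7, 11): e=[26,-2,34] → .
    (0,6)@(1, 13): e=[66,-14,6] → .
    (1,6)@(3, 13): e=[60,-18,16] → .
    (2,6)@(5, 13): e=[54,-22,26] → .
  covered (8 px):
    . . . . . . . .
    . . . . . . . .
    . . . . . . . .
    X . . . . . . .
    X X X X . . . .
    X X X . . . . .
    . . . . . . . .
    . . . . . . . .
    . . . . . . . .
T2:
  2·area = 64
  edge (4, 14)→(16, 0): d=(12,-14) inclusive
  edge (16, 0)→(12, 10): d=(-4,10) inclusive
  edge (12, 10)→(4, 14): d=(-8,4) inclusive
    (6,2)@(13, 5): e=[18,10,36] → X
    (7,2)@(15, 5): e=[46,-10,28] → .
    (5,3)@(11, 7): e=[14,22,28] → X
    (7,3)@(15, 7): e=[70,-18,12] → .
    (4,4)@(9, 9): e=[10,34,20] → X
    (6,4)@(13, 9): e=[66,-6,4] → .
    (3,5)@(7, 11): e=[6,46,12] → X
    (5,5)@(11, 11): e=[62,6,-4] → .
    (2,6)@(5, 13): e=[2,58,4] → X
    (3,6)@(7, 13): e=[30,38,-4] → .
    (4,6)@(9, 13): e=[58,18,-12] → .
    (2,7)@(5, 15): e=[26,50,-12] → .
  covered (8 px):
    . . . . . . . .
    . . . . . . . .
    . . . . . . X .
    . . . . . X X .
    . . . . X X . .
    . . . X X . . .
    . . X . . . . .
    . . . . . . . .
    . . . . . . . .

Result: 21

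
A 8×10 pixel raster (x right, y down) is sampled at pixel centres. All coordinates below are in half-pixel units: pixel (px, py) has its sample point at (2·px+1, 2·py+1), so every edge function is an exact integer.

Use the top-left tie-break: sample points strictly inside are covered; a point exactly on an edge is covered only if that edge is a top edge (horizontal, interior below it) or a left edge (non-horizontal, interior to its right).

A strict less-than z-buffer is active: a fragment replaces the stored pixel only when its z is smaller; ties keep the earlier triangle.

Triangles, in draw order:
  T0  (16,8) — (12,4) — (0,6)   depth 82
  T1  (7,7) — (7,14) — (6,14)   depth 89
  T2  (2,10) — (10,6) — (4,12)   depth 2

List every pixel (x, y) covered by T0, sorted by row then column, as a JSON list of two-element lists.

T0:
  2·area = 56  (B↔C swapped to make it positive)
  edge (16, 8)→(0, 6): d=(-16,-2) top-left  bias=+0
  edge (0, 6)→(12, 4): d=(12,-2) top-left  bias=+0
  edge (12, 4)→(16, 8): d=(4,4) right/bottom  bias=-1
    (4,0)@(9, 1): e=[98,-42,0] → ·  [on edge]
    (5,1)@(11, 3): e=[70,-14,0] → ·  [on edge]
    (3,2)@(7, 5): e=[30,2,24] → #
    (4,2)@(9, 5): e=[34,6,16] → #
    (5,2)@(11, 5): e=[38,10,8] → #
    (6,2)@(13, 5): e=[42,14,0] → ·  [on edge]
    (3,3)@(7, 7): e=[-2,26,32] → ·
    (4,3)@(9, 7): e=[2,30,24] → #
    (6,3)@(13, 7): e=[10,38,8] → #
    (7,3)@(15, 7): e=[14,42,0] → ·  [on edge]
    (4,4)@(9, 9): e=[-30,54,32] → ·
    (5,4)@(11, 9): e=[-26,58,24] → ·
  covered (6 px):
    · · · · · · · ·
    · · · · · · · ·
    · · · # # # · ·
    · · · · # # # ·
    · · · · · · · ·
    · · · · · · · ·
    · · · · · · · ·
    · · · · · · · ·
    · · · · · · · ·
    · · · · · · · ·
T1:
  2·area = 7
  edge (7, 7)→(7, 14): d=(0,7) right/bottom  bias=-1
  edge (7, 14)→(6, 14): d=(-1,0) right/bottom  bias=-1
  edge (6, 14)→(7, 7): d=(1,-7) top-left  bias=+0
    (3,0)@(7, 1): e=[0,13,-6] → ·  [on edge]
    (3,1)@(7, 3): e=[0,11,-4] → ·  [on edge]
    (3,2)@(7, 5): e=[0,9,-2] → ·  [on edge]
    (3,3)@(7, 7): e=[0,7,0] → ·  [on edge]
    (3,4)@(7, 9): e=[0,5,2] → ·  [on edge]
    (3,5)@(7, 11): e=[0,3,4] → ·  [on edge]
    (3,6)@(7, 13): e=[0,1,6] → ·  [on edge]
    (3,7)@(7, 15): e=[0,-1,8] → ·  [on edge]
    (3,8)@(7, 17): e=[0,-3,10] → ·  [on edge]
    (3,9)@(7, 19): e=[0,-5,12] → ·  [on edge]
  covered (0 px):
    · · · · · · · ·
    · · · · · · · ·
    · · · · · · · ·
    · · · · · · · ·
    · · · · · · · ·
    · · · · · · · ·
    · · · · · · · ·
    · · · · · · · ·
    · · · · · · · ·
    · · · · · · · ·
T2:
  2·area = 24
  edge (2, 10)→(10, 6): d=(8,-4) top-left  bias=+0
  edge (10, 6)→(4, 12): d=(-6,6) right/bottom  bias=-1
  edge (4, 12)→(2, 10): d=(-2,-2) top-left  bias=+0
    (7,0)@(15, 1): e=[-20,0,44] → ·  [on edge]
    (6,1)@(13, 3): e=[-12,0,36] → ·  [on edge]
    (5,2)@(11, 5): e=[-4,0,28] → ·  [on edge]
    (4,3)@(9, 7): e=[4,0,20] → ·  [on edge]
    (0,4)@(1, 9): e=[-12,36,0] → ·  [on edge]
    (2,4)@(5, 9): e=[4,12,8] → #
    (3,4)@(7, 9): e=[12,0,12] → ·  [on edge]
    (1,5)@(3, 11): e=[12,12,0] → #  [on edge]
    (2,5)@(5, 11): e=[20,0,4] → ·  [on edge]
    (1,6)@(3, 13): e=[28,0,-4] → ·  [on edge]
    (2,6)@(5, 13): e=[36,-12,0] → ·  [on edge]
    (0,7)@(1, 15): e=[36,0,-12] → ·  [on edge]
    (3,7)@(7, 15): e=[60,-36,0] → ·  [on edge]
    (4,8)@(9, 17): e=[84,-60,0] → ·  [on edge]
    (5,9)@(11, 19): e=[108,-84,0] → ·  [on edge]
  covered (2 px):
    · · · · · · · ·
    · · · · · · · ·
    · · · · · · · ·
    · · · · · · · ·
    · · # · · · · ·
    · # · · · · · ·
    · · · · · · · ·
    · · · · · · · ·
    · · · · · · · ·
    · · · · · · · ·

Final: [[3,2],[4,2],[5,2],[4,3],[5,3],[6,3]]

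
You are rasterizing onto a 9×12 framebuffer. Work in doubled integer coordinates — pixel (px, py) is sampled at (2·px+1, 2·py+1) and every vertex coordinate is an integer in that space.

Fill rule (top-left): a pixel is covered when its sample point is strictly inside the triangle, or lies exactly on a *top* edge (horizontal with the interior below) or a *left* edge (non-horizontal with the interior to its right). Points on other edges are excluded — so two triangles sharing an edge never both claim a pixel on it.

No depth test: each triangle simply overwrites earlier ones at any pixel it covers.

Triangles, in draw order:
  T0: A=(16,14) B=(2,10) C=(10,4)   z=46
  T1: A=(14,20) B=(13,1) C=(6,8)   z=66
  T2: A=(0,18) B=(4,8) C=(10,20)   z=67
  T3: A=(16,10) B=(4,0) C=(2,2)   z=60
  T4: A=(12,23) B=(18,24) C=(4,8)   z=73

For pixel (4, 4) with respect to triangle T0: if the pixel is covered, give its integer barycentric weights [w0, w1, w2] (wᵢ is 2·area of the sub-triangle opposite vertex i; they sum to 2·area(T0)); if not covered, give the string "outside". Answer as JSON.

T0:
  2·area = 116
  edge (16, 14)→(2, 10): d=(-14,-4) top-left  bias=+0
  edge (2, 10)→(10, 4): d=(8,-6) top-left  bias=+0
  edge (10, 4)→(16, 14): d=(6,10) right/bottom  bias=-1
    (4,2)@(9, 5): e=[98,2,16] → #
    (5,2)@(11, 5): e=[106,14,-4] → ·
    (3,3)@(7, 7): e=[62,6,48] → #
    (5,3)@(11, 7): e=[78,30,8] → #
    (6,3)@(13, 7): e=[86,42,-12] → ·
    (2,4)@(5, 9): e=[26,10,80] → #
    (6,4)@(13, 9): e=[58,58,0] → ·  [on edge]
    (2,5)@(5, 11): e=[-2,26,92] → ·
    (3,5)@(7, 11): e=[6,38,72] → #
    (6,5)@(13, 11): e=[30,74,12] → #
    (7,5)@(15, 11): e=[38,86,-8] → ·
    (3,6)@(7, 13): e=[-22,54,84] → ·
  covered (14 px):
    · · · · · · · · ·
    · · · · · · · · ·
    · · · · # · · · ·
    · · · # # # · · ·
    · · # # # # · · ·
    · · · # # # # · ·
    · · · · · · # # ·
    · · · · · · · · ·
    · · · · · · · · ·
    · · · · · · · · ·
    · · · · · · · · ·
    · · · · · · · · ·
T1:
  2·area = 140  (B↔C swapped to make it positive)
  edge (14, 20)→(6, 8): d=(-8,-12) top-left  bias=+0
  edge (6, 8)→(13, 1): d=(7,-7) top-left  bias=+0
  edge (13, 1)→(14, 20): d=(1,19) right/bottom  bias=-1
    (6,0)@(13, 1): e=[140,0,0] → ·  [on edge]
    (5,1)@(11, 3): e=[100,0,40] → #  [on edge]
    (6,1)@(13, 3): e=[124,14,2] → #
    (7,1)@(15, 3): e=[148,28,-36] → ·
    (4,2)@(9, 5): e=[60,0,80] → #  [on edge]
    (7,2)@(15, 5): e=[132,42,-34] → ·
    (3,3)@(7, 7): e=[20,0,120] → #  [on edge]
    (7,3)@(15, 7): e=[116,56,-32] → ·
    (2,4)@(5, 9): e=[-20,0,160] → ·  [on edge]
    (3,4)@(7, 9): e=[4,14,122] → #
    (7,4)@(15, 9): e=[100,70,-30] → ·
    (1,5)@(3, 11): e=[-60,0,200] → ·  [on edge]
    (0,6)@(1, 13): e=[-100,0,240] → ·  [on edge]
  covered (21 px):
    · · · · · · · · ·
    · · · · · # # · ·
    · · · · # # # · ·
    · · · # # # # · ·
    · · · # # # # · ·
    · · · · # # # · ·
    · · · · · # # · ·
    · · · · · # # · ·
    · · · · · · # · ·
    · · · · · · · · ·
    · · · · · · · · ·
    · · · · · · · · ·
T2:
  2·area = 108
  edge (0, 18)→(4, 8): d=(4,-10) top-left  bias=+0
  edge (4, 8)→(10, 20): d=(6,12) right/bottom  bias=-1
  edge (10, 20)→(0, 18): d=(-10,-2) top-left  bias=+0
    (1,5)@(3, 11): e=[2,30,76] → #
    (2,5)@(5, 11): e=[22,6,80] → #
    (3,5)@(7, 11): e=[42,-18,84] → ·
    (1,6)@(3, 13): e=[10,42,56] → #
    (3,6)@(7, 13): e=[50,-6,64] → ·
    (1,7)@(3, 15): e=[18,54,36] → #
    (3,7)@(7, 15): e=[58,6,44] → #
    (4,7)@(9, 15): e=[78,-18,48] → ·
    (0,8)@(1, 17): e=[6,90,12] → #
    (4,8)@(9, 17): e=[86,-6,28] → ·
    (0,9)@(1, 19): e=[14,102,-8] → ·
    (1,9)@(3, 19): e=[34,78,-4] → ·
    (2,9)@(5, 19): e=[54,54,0] → #  [on edge]
    (7,10)@(15, 21): e=[162,-54,0] → ·  [on edge]
  covered (14 px):
    · · · · · · · · ·
    · · · · · · · · ·
    · · · · · · · · ·
    · · · · · · · · ·
    · · · · · · · · ·
    · # # · · · · · ·
    · # # · · · · · ·
    · # # # · · · · ·
    # # # # · · · · ·
    · · # # # · · · ·
    · · · · · · · · ·
    · · · · · · · · ·
T3:
  2·area = 44  (B↔C swapped to make it positive)
  edge (16, 10)→(2, 2): d=(-14,-8) top-left  bias=+0
  edge (2, 2)→(4, 0): d=(2,-2) top-left  bias=+0
  edge (4, 0)→(16, 10): d=(12,10) right/bottom  bias=-1
    (1,0)@(3, 1): e=[22,0,22] → #  [on edge]
    (2,0)@(5, 1): e=[38,4,2] → #
    (3,0)@(7, 1): e=[54,8,-18] → ·
    (0,1)@(1, 3): e=[-22,0,66] → ·  [on edge]
    (1,1)@(3, 3): e=[-6,4,46] → ·
    (2,1)@(5, 3): e=[10,8,26] → #
    (3,1)@(7, 3): e=[26,12,6] → #
    (4,1)@(9, 3): e=[42,16,-14] → ·
    (2,2)@(5, 5): e=[-18,12,50] → ·
    (3,2)@(7, 5): e=[-2,16,30] → ·
    (4,2)@(9, 5): e=[14,20,10] → #
    (5,2)@(11, 5): e=[30,24,-10] → ·
  covered (6 px):
    · # # · · · · · ·
    · · # # · · · · ·
    · · · · # · · · ·
    · · · · · # · · ·
    · · · · · · · · ·
    · · · · · · · · ·
    · · · · · · · · ·
    · · · · · · · · ·
    · · · · · · · · ·
    · · · · · · · · ·
    · · · · · · · · ·
    · · · · · · · · ·
T4:
  2·area = 82  (B↔C swapped to make it positive)
  edge (12, 23)→(4, 8): d=(-8,-15) top-left  bias=+0
  edge (4, 8)→(18, 24): d=(14,16) right/bottom  bias=-1
  edge (18, 24)→(12, 23): d=(-6,-1) top-left  bias=+0
    (3,6)@(7, 13): e=[5,22,55] → #
    (4,6)@(9, 13): e=[35,-10,57] → ·
    (3,7)@(7, 15): e=[-11,50,43] → ·
    (4,7)@(9, 15): e=[19,18,45] → #
    (5,7)@(11, 15): e=[49,-14,47] → ·
    (4,8)@(9, 17): e=[3,46,33] → #
    (5,8)@(11, 17): e=[33,14,35] → #
    (6,8)@(13, 17): e=[63,-18,37] → ·
    (4,9)@(9, 19): e=[-13,74,21] → ·
    (5,9)@(11, 19): e=[17,42,23] → #
    (6,9)@(13, 19): e=[47,10,25] → #
    (7,9)@(15, 19): e=[77,-22,27] → ·
  covered (12 px):
    · · · · · · · · ·
    · · · · · · · · ·
    · · · · · · · · ·
    · · · · · · · · ·
    · · · · · · · · ·
    · · · · · · · · ·
    · · · # · · · · ·
    · · · · # · · · ·
    · · · · # # · · ·
    · · · · · # # · ·
    · · · · · # # # ·
    · · · · · · # # #

Answer: [34,40,42]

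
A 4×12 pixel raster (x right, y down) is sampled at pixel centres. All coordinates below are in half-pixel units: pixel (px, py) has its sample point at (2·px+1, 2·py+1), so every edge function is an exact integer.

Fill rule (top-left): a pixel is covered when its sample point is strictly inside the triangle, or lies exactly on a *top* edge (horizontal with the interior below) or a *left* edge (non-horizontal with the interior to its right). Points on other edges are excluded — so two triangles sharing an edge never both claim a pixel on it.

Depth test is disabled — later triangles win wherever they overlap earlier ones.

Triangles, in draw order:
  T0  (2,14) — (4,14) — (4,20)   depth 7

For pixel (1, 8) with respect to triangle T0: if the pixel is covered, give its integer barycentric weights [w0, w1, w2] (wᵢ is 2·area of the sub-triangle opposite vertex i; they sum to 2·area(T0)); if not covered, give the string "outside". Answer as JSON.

T0:
  2·area = 12
  edge (2, 14)→(4, 14): d=(2,0) top-left  bias=+0
  edge (4, 14)→(4, 20): d=(0,6) right/bottom  bias=-1
  edge (4, 20)→(2, 14): d=(-2,-6) top-left  bias=+0
    (0,5)@(1, 11): e=[-6,18,0] → ·  [on edge]
    (1,7)@(3, 15): e=[2,6,4] → █
    (2,7)@(5, 15): e=[2,-6,16] → ·
    (1,8)@(3, 17): e=[6,6,0] → █  [on edge]
    (2,8)@(5, 17): e=[6,-6,12] → ·
    (1,9)@(3, 19): e=[10,6,-4] → ·
    (2,11)@(5, 23): e=[18,-6,0] → ·  [on edge]
  covered (2 px):
    · · · ·
    · · · ·
    · · · ·
    · · · ·
    · · · ·
    · · · ·
    · · · ·
    · █ · ·
    · █ · ·
    · · · ·
    · · · ·
    · · · ·

Answer: [6,0,6]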